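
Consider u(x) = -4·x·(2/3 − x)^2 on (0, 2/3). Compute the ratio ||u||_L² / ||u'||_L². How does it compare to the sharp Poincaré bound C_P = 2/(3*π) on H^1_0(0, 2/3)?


||u||_L² / ||u'||_L² = sqrt(14)/21 < C_P = 2/(3*π).

u(x) = -4·x·(2/3 − x)^2, so u'(x) = -12*x^2 + 32*x/3 - 16/9.
u(x) = -4·x·(2/3 − x)^2 vanishes at x = 0 and x = 2/3, so u ∈ H^1_0(0, 2/3). Differentiate via the product rule and integrate the resulting polynomials term by term.
  ∫_0^2/3 u² dx = ∫_0^2/3 (16*x^6 - 128*x^5/3 + 128*x^4/3 - 512*x^3/27 + 256*x^2/81) dx. Term by term:
    ∫_0^2/3 16*x^6 dx = 2048/15309;  ∫_0^2/3 -128*x^5/3 dx = -4096/6561;  ∫_0^2/3 128*x^4/3 dx = 4096/3645;
    ∫_0^2/3 -512*x^3/27 dx = -2048/2187;  ∫_0^2/3 256*x^2/81 dx = 2048/6561.
  Sum: 2048/15309 − 4096/6561 + 4096/3645 − 2048/2187 + 2048/6561 = 2048/229635.
  ∫_0^2/3 (u')² dx = ∫_0^2/3 (144*x^4 - 256*x^3 + 1408*x^2/9 - 1024*x/27 + 256/81) dx. Term by term:
    ∫_0^2/3 144*x^4 dx = 512/135;  ∫_0^2/3 -256*x^3 dx = -1024/81;  ∫_0^2/3 1408*x^2/9 dx = 11264/729;
    ∫_0^2/3 -1024*x/27 dx = -2048/243;  ∫_0^2/3 256/81 dx = 512/243.
  Sum: 512/135 − 1024/81 + 11264/729 − 2048/243 + 512/243 = 1024/3645.
∫_0^2/3 u² dx = 2048/229635, so ||u||_L² = 32*sqrt(70)/2835.
∫_0^2/3 (u')² dx = 1024/3645, so ||u'||_L² = 32*sqrt(5)/135.
Ratio ||u||_L² / ||u'||_L² = sqrt(14)/21.
Sharp Poincaré constant on H^1_0(0, 2/3) is C_P = L/π = 2/(3*π), achieved by sin(3*π/2·x).
A polynomial bump cannot attain the sharp Poincaré constant (only the first sine eigenfunction does), so the ratio is strictly less than C_P, consistent with ||u||_L² ≤ C_P ||u'||_L².


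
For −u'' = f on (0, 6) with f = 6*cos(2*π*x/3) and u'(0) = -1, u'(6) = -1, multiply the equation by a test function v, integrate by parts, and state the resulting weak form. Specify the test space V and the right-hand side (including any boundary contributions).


V = H^1(0, 6) (v unrestricted at boundary; u is determined up to an additive constant); weak form: ∫_0^6 u'v' dx = ∫_0^6 (6*cos(2*π*x/3)) v dx − v(6) + v(0) for all v ∈ V.

Multiply both sides by a test function v and integrate from 0 to 6:
  ∫_0^6 −u''(x) v(x) dx = ∫_0^6 f(x) v(x) dx.
Integrate the LHS by parts once:
  ∫_0^6 −u'' v dx = −[u'(x) v(x)]_0^6 + ∫_0^6 u'(x) v'(x) dx.
Thus ∫_0^6 u'(x) v'(x) dx = ∫_0^6 f(x) v(x) dx + [u'(x) v(x)]_0^6.
Choose V so that boundary terms are either known or forced to vanish.
u has inhomogeneous Neumann u'(0) = -1, u'(6) = -1. [u' v]_0^6 = (-1)·v(6) − (-1)·v(0) = − v(6) + v(0). Take V = H^1(0, 6); boundary term becomes part of RHS.
Weak formulation: find u (satisfying any essential BC) such that ∫_0^6 u'(x) v'(x) dx = ∫_0^6 f v dx − v(6) + v(0) for all v ∈ V (Neumann data are natural BCs: they enter the RHS as boundary terms).
Substituting f(x) = 6*cos(2*π*x/3), the right-hand side is ∫_0^6 (6*cos(2*π*x/3)) v dx − v(6) + v(0).
Compatibility check (pure Neumann): taking v ≡ 1 ∈ V gives 0 = ∫_0^6 f dx + (-1) − (-1), i.e. ∫_0^6 f dx must equal u'(0) − u'(6) = 0. Indeed ∫_0^6 (6*cos(2*π*x/3)) dx = 0, so the data are compatible. The solution is then unique only up to an additive constant (fix it e.g. by requiring ∫_0^6 u dx = 0).


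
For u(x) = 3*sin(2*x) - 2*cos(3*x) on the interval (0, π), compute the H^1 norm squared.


||u||_{H^1(0,π)}^2 = 96 + 85*π/2

u'(x) = 6*sin(3*x) + 6*cos(2*x).
Expand u² and (u')² and integrate term by term on (0, π), using: for integers n ≥ 1, ∫_0^π sin²(nx) dx = ∫_0^π cos²(nx) dx = π/2; for n ≠ n', ∫_0^π sin(nx)sin(n'x) dx = ∫_0^π cos(nx)cos(n'x) dx = 0; and by product-to-sum, ∫_0^π sin(nx)cos(n'x) dx = ½∫_0^π [sin((n+n')x) + sin((n−n')x)] dx, which is 0 when n+n' is even and 2n/(n²−n'²) when n+n' is odd (it need not vanish on (0, π)).
  u² squared terms: (-2)²·∫cos(3x)² dx = 4·π/2 = 2*π;  (3)²·∫sin(2x)² dx = 9·π/2 = 9*π/2.
  u² cross terms: 2·(-2)·(3)·∫cos(3x)·sin(2x) dx = -12·(-4/5) = 48/5.
  So ∫_0^π u² dx = 2*π + 9*π/2 + 48/5 = 48/5 + 13*π/2.
  (u')² squared terms: (6)²·∫cos(2x)² dx = 36·π/2 = 18*π;  (6)²·∫sin(3x)² dx = 36·π/2 = 18*π.
  (u')² cross terms: 2·(6)·(6)·∫cos(2x)·sin(3x) dx = 72·(6/5) = 432/5.
  So ∫_0^π (u')² dx = 18*π + 18*π + 432/5 = 432/5 + 36*π.
||u||_{H^1}^2 = (48/5 + 13*π/2) + (432/5 + 36*π) = 96 + 85*π/2.


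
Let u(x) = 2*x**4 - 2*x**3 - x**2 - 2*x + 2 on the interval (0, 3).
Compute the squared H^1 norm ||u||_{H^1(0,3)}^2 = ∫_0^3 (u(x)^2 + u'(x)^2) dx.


||u||_{H^1}^2 = 388011/35

The H^1 norm (squared) on an interval (0, L) is
  ||u||_{H^1}^2 = ∫_0^L u(x)^2 dx + ∫_0^L u'(x)^2 dx.
Compute u'(x) = 8*x**3 - 6*x**2 - 2*x - 2.
Then u(x)^2 = 4*x**8 - 8*x**7 - 4*x**5 + 17*x**4 - 4*x**3 - 8*x + 4 and u'(x)^2 = 64*x**6 - 96*x**5 + 4*x**4 - 8*x**3 + 28*x**2 + 8*x + 4.
Integrate each monomial from 0 to 3 using ∫_0^3 c·x^n dx = c·3^(n+1)/(n+1):
  ∫_0^3 u(x)^2 dx = ∫_0^3 (4*x^8 - 8*x^7 - 4*x^5 + 17*x^4 - 4*x^3 - 8*x + 4) dx. Term by term:
    ∫_0^3 4*x^8 dx = 8748;  ∫_0^3 -8*x^7 dx = -6561;  ∫_0^3 -4*x^5 dx = -486;
    ∫_0^3 17*x^4 dx = 4131/5;  ∫_0^3 -4*x^3 dx = -81;  ∫_0^3 -8*x dx = -36;
    ∫_0^3 4 dx = 12.
  Sum: 8748 − 6561 − 486 + 4131/5 − 81 − 36 + 12 = 12111/5.
  ∫_0^3 u'(x)^2 dx = ∫_0^3 (64*x^6 - 96*x^5 + 4*x^4 - 8*x^3 + 28*x^2 + 8*x + 4) dx. Term by term:
    ∫_0^3 64*x^6 dx = 139968/7;  ∫_0^3 -96*x^5 dx = -11664;  ∫_0^3 4*x^4 dx = 972/5;
    ∫_0^3 -8*x^3 dx = -162;  ∫_0^3 28*x^2 dx = 252;  ∫_0^3 8*x dx = 36;
    ∫_0^3 4 dx = 12.
  Sum: 139968/7 − 11664 + 972/5 − 162 + 252 + 36 + 12 = 303234/35.
Adding: ||u||_{H^1}^2 = 12111/5 + 303234/35 = 388011/35.


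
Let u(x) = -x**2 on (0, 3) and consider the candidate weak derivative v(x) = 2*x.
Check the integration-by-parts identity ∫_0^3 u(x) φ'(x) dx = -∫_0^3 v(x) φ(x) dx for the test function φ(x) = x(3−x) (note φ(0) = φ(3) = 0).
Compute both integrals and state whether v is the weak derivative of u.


LHS = 27/2, RHS = -27/2. No, v is not the weak derivative of u.

u(x) = -x**2, classical derivative u'(x) = -2*x.
φ(x) = x(3−x), so φ'(x) = 3 - 2*x.
Note φ(0) = φ(3) = 0, so the boundary term u·φ vanishes.
LHS = ∫_0^3 u(x) φ'(x) dx = ∫_0^3 (2*x^3 - 3*x^2) dx. Term by term:
  ∫_0^3 2*x^3 dx = 81/2;  ∫_0^3 -3*x^2 dx = -27.
Sum: 81/2 − 27 = 27/2.
So LHS = 27/2.
∫_0^3 v(x) φ(x) dx = ∫_0^3 (-2*x^3 + 6*x^2) dx. Term by term:
  ∫_0^3 -2*x^3 dx = -81/2;  ∫_0^3 6*x^2 dx = 54.
Sum: -81/2 + 54 = 27/2.
So RHS = -∫_0^3 v(x) φ(x) dx = -27/2.
LHS − RHS = 27 ≠ 0, so the identity fails.
(For a valid weak derivative the identity must hold for EVERY test function, in particular this one. The failure shows v is NOT the weak derivative of u.)
Correct weak derivative would be u'(x) = -2*x.


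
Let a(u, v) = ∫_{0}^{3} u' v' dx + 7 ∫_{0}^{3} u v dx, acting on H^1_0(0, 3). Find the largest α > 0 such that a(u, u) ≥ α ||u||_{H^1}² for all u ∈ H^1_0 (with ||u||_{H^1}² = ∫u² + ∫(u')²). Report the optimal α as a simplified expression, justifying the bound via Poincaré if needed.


α = 1

Coercivity of a(·,·) on H^1_0(0, 3) means a(u, u) ≥ α ||u||_{H^1}² for every u ∈ H^1_0.
The interval has length L = 3, and Poincaré/coercivity depend only on L. Here a(u, u) = ∫(u')² + (7)·∫u².
Here c = 7 ≥ 1, so a(u,u) = ∫(u')² + c∫u² ≥ ∫(u')² + ∫u² = ||u||_{H^1}², i.e. α = 1 works. No larger α is possible: a(u,u) ≥ α||u||_{H^1}² means (1−α)∫(u')² ≥ (α−c)∫u², and for the modes u_n = sin(nπ(x−x₀)/L) (x₀ the left endpoint) one has ∫u_n²/∫(u_n')² = (L/(nπ))² → 0, so a(u_n,u_n)/||u_n||_{H^1}² → 1. Hence the optimal constant is α = 1.
Therefore α = 1.


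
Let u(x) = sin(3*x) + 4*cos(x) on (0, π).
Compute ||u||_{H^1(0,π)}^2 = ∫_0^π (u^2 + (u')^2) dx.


||u||_{H^1(0,π)}^2 = 21*π

u'(x) = -4*sin(x) + 3*cos(3*x).
Expand u² and (u')² and integrate term by term on (0, π), using: for integers n ≥ 1, ∫_0^π sin²(nx) dx = ∫_0^π cos²(nx) dx = π/2; for n ≠ n', ∫_0^π sin(nx)sin(n'x) dx = ∫_0^π cos(nx)cos(n'x) dx = 0; and by product-to-sum, ∫_0^π sin(nx)cos(n'x) dx = ½∫_0^π [sin((n+n')x) + sin((n−n')x)] dx, which is 0 when n+n' is even and 2n/(n²−n'²) when n+n' is odd (it need not vanish on (0, π)).
  u² squared terms: (4)²·∫cos(x)² dx = 16·π/2 = 8*π;  (1)²·∫sin(3x)² dx = 1·π/2 = π/2.
  u² cross terms: 2·(4)·(1)·∫cos(x)·sin(3x) dx = 8·(0) = 0.
  So ∫_0^π u² dx = 8*π + π/2 + 0 = 17*π/2.
  (u')² squared terms: (-4)²·∫sin(x)² dx = 16·π/2 = 8*π;  (3)²·∫cos(3x)² dx = 9·π/2 = 9*π/2.
  (u')² cross terms: 2·(-4)·(3)·∫sin(x)·cos(3x) dx = -24·(0) = 0.
  So ∫_0^π (u')² dx = 8*π + 9*π/2 + 0 = 25*π/2.
||u||_{H^1}^2 = (17*π/2) + (25*π/2) = 21*π.


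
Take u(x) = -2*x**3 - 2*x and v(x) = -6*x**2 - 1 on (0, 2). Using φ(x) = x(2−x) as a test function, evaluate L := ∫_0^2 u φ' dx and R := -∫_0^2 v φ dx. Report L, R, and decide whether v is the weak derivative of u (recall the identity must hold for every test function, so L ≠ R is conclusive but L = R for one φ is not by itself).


LHS = 184/15, RHS = 164/15. No, v is not the weak derivative of u.

u(x) = -2*x**3 - 2*x, classical derivative u'(x) = -6*x**2 - 2.
φ(x) = x(2−x), so φ'(x) = 2 - 2*x.
Note φ(0) = φ(2) = 0, so the boundary term u·φ vanishes.
LHS = ∫_0^2 u(x) φ'(x) dx = ∫_0^2 (4*x^4 - 4*x^3 + 4*x^2 - 4*x) dx. Term by term:
  ∫_0^2 4*x^4 dx = 128/5;  ∫_0^2 -4*x^3 dx = -16;  ∫_0^2 4*x^2 dx = 32/3;
  ∫_0^2 -4*x dx = -8.
Sum: 128/5 − 16 + 32/3 − 8 = 184/15.
So LHS = 184/15.
∫_0^2 v(x) φ(x) dx = ∫_0^2 (6*x^4 - 12*x^3 + x^2 - 2*x) dx. Term by term:
  ∫_0^2 6*x^4 dx = 192/5;  ∫_0^2 -12*x^3 dx = -48;  ∫_0^2 x^2 dx = 8/3;
  ∫_0^2 -2*x dx = -4.
Sum: 192/5 − 48 + 8/3 − 4 = -164/15.
So RHS = -∫_0^2 v(x) φ(x) dx = 164/15.
LHS − RHS = 4/3 ≠ 0, so the identity fails.
(For a valid weak derivative the identity must hold for EVERY test function, in particular this one. The failure shows v is NOT the weak derivative of u.)
Correct weak derivative would be u'(x) = -6*x**2 - 2.


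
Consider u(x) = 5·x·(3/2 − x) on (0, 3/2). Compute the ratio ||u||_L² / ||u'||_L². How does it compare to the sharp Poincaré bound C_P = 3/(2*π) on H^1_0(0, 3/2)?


||u||_L² / ||u'||_L² = 3*sqrt(10)/20 < C_P = 3/(2*π).

u(x) = 5·x·(3/2 − x), so u'(x) = 15/2 - 10*x.
u(x) = 5·x·(3/2 − x) vanishes at x = 0 and x = 3/2, so u ∈ H^1_0(0, 3/2). Differentiate via the product rule and integrate the resulting polynomials term by term.
  ∫_0^3/2 u² dx = ∫_0^3/2 (25*x^4 - 75*x^3 + 225*x^2/4) dx. Term by term:
    ∫_0^3/2 25*x^4 dx = 1215/32;  ∫_0^3/2 -75*x^3 dx = -6075/64;  ∫_0^3/2 225*x^2/4 dx = 2025/32.
  Sum: 1215/32 − 6075/64 + 2025/32 = 405/64.
  ∫_0^3/2 (u')² dx = ∫_0^3/2 (100*x^2 - 150*x + 225/4) dx. Term by term:
    ∫_0^3/2 100*x^2 dx = 225/2;  ∫_0^3/2 -150*x dx = -675/4;  ∫_0^3/2 225/4 dx = 675/8.
  Sum: 225/2 − 675/4 + 675/8 = 225/8.
∫_0^3/2 u² dx = 405/64, so ||u||_L² = 9*sqrt(5)/8.
∫_0^3/2 (u')² dx = 225/8, so ||u'||_L² = 15*sqrt(2)/4.
Ratio ||u||_L² / ||u'||_L² = 3*sqrt(10)/20.
Sharp Poincaré constant on H^1_0(0, 3/2) is C_P = L/π = 3/(2*π), achieved by sin(2*π/3·x).
A polynomial bump cannot attain the sharp Poincaré constant (only the first sine eigenfunction does), so the ratio is strictly less than C_P, consistent with ||u||_L² ≤ C_P ||u'||_L².


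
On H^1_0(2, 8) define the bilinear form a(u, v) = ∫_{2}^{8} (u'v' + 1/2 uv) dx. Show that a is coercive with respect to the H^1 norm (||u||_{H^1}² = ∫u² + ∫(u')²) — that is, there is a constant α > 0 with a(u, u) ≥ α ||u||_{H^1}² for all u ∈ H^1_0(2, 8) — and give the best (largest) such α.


α = (π^2 + 18)/(π^2 + 36)

Coercivity of a(·,·) on H^1_0(2, 8) means a(u, u) ≥ α ||u||_{H^1}² for every u ∈ H^1_0.
The interval has length L = 6, and Poincaré/coercivity depend only on L. Here a(u, u) = ∫(u')² + (1/2)·∫u².
Here 0 < c = 1/2 < 1. The condition a(u,u) ≥ α||u||_{H^1}² reads (1−α)∫(u')² ≥ (α−c)∫u². Any admissible α is ≤ 1 (rapidly oscillating u have ∫u²/∫(u')² → 0), and α = 1 would force 0 ≥ (1−c)∫u², impossible since c < 1; so 1−α > 0. By the sharp Poincaré inequality on H^1_0 of an interval of length L, ∫(u')² ≥ (π/L)²∫u² with equality for the first sine mode sin(π(x−x₀)/L) (x₀ the left endpoint), so the inequality holds for all u iff (1−α)(π/L)² ≥ α − c, i.e. α ≤ ((π/L)² + c)/((π/L)² + 1) = (1 + c(L/π)²)/(1 + (L/π)²). With (π/L)² = π^2/36 and c = 1/2, the largest admissible constant is α = ((π/L)² + c)/((π/L)² + 1).
Simplifying, α = (π^2 + 18)/(π^2 + 36).


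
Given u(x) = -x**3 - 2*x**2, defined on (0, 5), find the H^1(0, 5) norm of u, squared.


||u||_{H^1}^2 = 716500/21

The H^1 norm (squared) on an interval (0, L) is
  ||u||_{H^1}^2 = ∫_0^L u(x)^2 dx + ∫_0^L u'(x)^2 dx.
Compute u'(x) = -3*x**2 - 4*x.
Then u(x)^2 = x**6 + 4*x**5 + 4*x**4 and u'(x)^2 = 9*x**4 + 24*x**3 + 16*x**2.
Integrate each monomial from 0 to 5 using ∫_0^5 c·x^n dx = c·5^(n+1)/(n+1):
  ∫_0^5 u(x)^2 dx = ∫_0^5 (x^6 + 4*x^5 + 4*x^4) dx. Term by term:
    ∫_0^5 x^6 dx = 78125/7;  ∫_0^5 4*x^5 dx = 31250/3;  ∫_0^5 4*x^4 dx = 2500.
  Sum: 78125/7 + 31250/3 + 2500 = 505625/21.
  ∫_0^5 u'(x)^2 dx = ∫_0^5 (9*x^4 + 24*x^3 + 16*x^2) dx. Term by term:
    ∫_0^5 9*x^4 dx = 5625;  ∫_0^5 24*x^3 dx = 3750;  ∫_0^5 16*x^2 dx = 2000/3.
  Sum: 5625 + 3750 + 2000/3 = 30125/3.
Adding: ||u||_{H^1}^2 = 505625/21 + 30125/3 = 716500/21.


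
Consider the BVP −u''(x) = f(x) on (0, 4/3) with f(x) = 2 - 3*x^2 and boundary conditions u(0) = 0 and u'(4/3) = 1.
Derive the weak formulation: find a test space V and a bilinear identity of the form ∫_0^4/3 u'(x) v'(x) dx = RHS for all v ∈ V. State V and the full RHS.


V = {v ∈ H^1(0, 4/3) : v(0) = 0} (test functions vanish at x = 0 where u is specified); weak form: ∫_0^4/3 u'v' dx = ∫_0^4/3 (2 - 3*x^2) v dx + v(4/3) for all v ∈ V.

Multiply both sides by a test function v and integrate from 0 to 4/3:
  ∫_0^4/3 −u''(x) v(x) dx = ∫_0^4/3 f(x) v(x) dx.
Integrate the LHS by parts once:
  ∫_0^4/3 −u'' v dx = −[u'(x) v(x)]_0^4/3 + ∫_0^4/3 u'(x) v'(x) dx.
Thus ∫_0^4/3 u'(x) v'(x) dx = ∫_0^4/3 f(x) v(x) dx + [u'(x) v(x)]_0^4/3.
Choose V so that boundary terms are either known or forced to vanish.
Mixed BC: u(0) = 0 (Dirichlet) and u'(4/3) = 1 (Neumann). Define V = {v ∈ H^1(0, 4/3) : v(0) = 0}. Then [u' v]_0^4/3 = u'(4/3)·v(4/3) − u'(0)·0 = v(4/3).
Weak formulation: find u (satisfying any essential BC) such that ∫_0^4/3 u'(x) v'(x) dx = ∫_0^4/3 f v dx + v(4/3) for all v ∈ V (Dirichlet at 0 absorbed into V; Neumann datum at x = 4/3 contributes the boundary term).
Substituting f(x) = 2 - 3*x^2, the right-hand side is ∫_0^4/3 (2 - 3*x^2) v dx + v(4/3).


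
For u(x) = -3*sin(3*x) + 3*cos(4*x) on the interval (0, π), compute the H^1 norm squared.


||u||_{H^1(0,π)}^2 = 1836/7 + 243*π/2

u'(x) = -12*sin(4*x) - 9*cos(3*x).
Expand u² and (u')² and integrate term by term on (0, π), using: for integers n ≥ 1, ∫_0^π sin²(nx) dx = ∫_0^π cos²(nx) dx = π/2; for n ≠ n', ∫_0^π sin(nx)sin(n'x) dx = ∫_0^π cos(nx)cos(n'x) dx = 0; and by product-to-sum, ∫_0^π sin(nx)cos(n'x) dx = ½∫_0^π [sin((n+n')x) + sin((n−n')x)] dx, which is 0 when n+n' is even and 2n/(n²−n'²) when n+n' is odd (it need not vanish on (0, π)).
  u² squared terms: (-3)²·∫sin(3x)² dx = 9·π/2 = 9*π/2;  (3)²·∫cos(4x)² dx = 9·π/2 = 9*π/2.
  u² cross terms: 2·(-3)·(3)·∫sin(3x)·cos(4x) dx = -18·(-6/7) = 108/7.
  So ∫_0^π u² dx = 9*π/2 + 9*π/2 + 108/7 = 108/7 + 9*π.
  (u')² squared terms: (-12)²·∫sin(4x)² dx = 144·π/2 = 72*π;  (-9)²·∫cos(3x)² dx = 81·π/2 = 81*π/2.
  (u')² cross terms: 2·(-12)·(-9)·∫sin(4x)·cos(3x) dx = 216·(8/7) = 1728/7.
  So ∫_0^π (u')² dx = 72*π + 81*π/2 + 1728/7 = 1728/7 + 225*π/2.
||u||_{H^1}^2 = (108/7 + 9*π) + (1728/7 + 225*π/2) = 1836/7 + 243*π/2.


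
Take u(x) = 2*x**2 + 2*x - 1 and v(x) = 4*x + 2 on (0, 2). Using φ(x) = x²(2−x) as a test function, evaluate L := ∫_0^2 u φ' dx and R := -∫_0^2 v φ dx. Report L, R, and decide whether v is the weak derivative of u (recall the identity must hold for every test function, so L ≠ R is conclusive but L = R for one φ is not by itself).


LHS = -136/15, RHS = -136/15. Yes, v = u' weakly.

u(x) = 2*x**2 + 2*x - 1, classical derivative u'(x) = 4*x + 2.
φ(x) = x²(2−x), so φ'(x) = x*(4 - 3*x).
Note φ(0) = φ(2) = 0, so the boundary term u·φ vanishes.
LHS = ∫_0^2 u(x) φ'(x) dx = ∫_0^2 (-6*x^4 + 2*x^3 + 11*x^2 - 4*x) dx. Term by term:
  ∫_0^2 -6*x^4 dx = -192/5;  ∫_0^2 2*x^3 dx = 8;  ∫_0^2 11*x^2 dx = 88/3;
  ∫_0^2 -4*x dx = -8.
Sum: -192/5 + 8 + 88/3 − 8 = -136/15.
So LHS = -136/15.
∫_0^2 v(x) φ(x) dx = ∫_0^2 (-4*x^4 + 6*x^3 + 4*x^2) dx. Term by term:
  ∫_0^2 -4*x^4 dx = -128/5;  ∫_0^2 6*x^3 dx = 24;  ∫_0^2 4*x^2 dx = 32/3.
Sum: -128/5 + 24 + 32/3 = 136/15.
So RHS = -∫_0^2 v(x) φ(x) dx = -136/15.
LHS = RHS, so the identity holds for this test φ.
Moreover u is smooth here and v(x) = u'(x) = 4*x + 2 pointwise, so the identity holds for every test function. Hence v is the weak derivative of u.


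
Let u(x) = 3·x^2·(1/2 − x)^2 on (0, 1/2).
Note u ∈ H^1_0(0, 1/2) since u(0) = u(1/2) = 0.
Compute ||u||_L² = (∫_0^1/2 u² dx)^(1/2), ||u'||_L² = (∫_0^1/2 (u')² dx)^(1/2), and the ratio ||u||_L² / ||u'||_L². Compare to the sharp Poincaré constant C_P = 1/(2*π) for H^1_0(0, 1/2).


||u||_L² / ||u'||_L² = sqrt(3)/12 < C_P = 1/(2*π).

u(x) = 3·x^2·(1/2 − x)^2, so u'(x) = 3*x*(2*x - 1)*(4*x - 1)/2.
u(x) = 3·x^2·(1/2 − x)^2 vanishes at x = 0 and x = 1/2, so u ∈ H^1_0(0, 1/2). Differentiate via the product rule and integrate the resulting polynomials term by term.
  ∫_0^1/2 u² dx = ∫_0^1/2 (9*x^8 - 18*x^7 + 27*x^6/2 - 9*x^5/2 + 9*x^4/16) dx. Term by term:
    ∫_0^1/2 9*x^8 dx = 1/512;  ∫_0^1/2 -18*x^7 dx = -9/1024;  ∫_0^1/2 27*x^6/2 dx = 27/1792;
    ∫_0^1/2 -9*x^5/2 dx = -3/256;  ∫_0^1/2 9*x^4/16 dx = 9/2560.
  Sum: 1/512 − 9/1024 + 27/1792 − 3/256 + 9/2560 = 1/35840.
  ∫_0^1/2 (u')² dx = ∫_0^1/2 (144*x^6 - 216*x^5 + 117*x^4 - 27*x^3 + 9*x^2/4) dx. Term by term:
    ∫_0^1/2 144*x^6 dx = 9/56;  ∫_0^1/2 -216*x^5 dx = -9/16;  ∫_0^1/2 117*x^4 dx = 117/160;
    ∫_0^1/2 -27*x^3 dx = -27/64;  ∫_0^1/2 9*x^2/4 dx = 3/32.
  Sum: 9/56 − 9/16 + 117/160 − 27/64 + 3/32 = 3/2240.
∫_0^1/2 u² dx = 1/35840, so ||u||_L² = sqrt(35)/1120.
∫_0^1/2 (u')² dx = 3/2240, so ||u'||_L² = sqrt(105)/280.
Ratio ||u||_L² / ||u'||_L² = sqrt(3)/12.
Sharp Poincaré constant on H^1_0(0, 1/2) is C_P = L/π = 1/(2*π), achieved by sin(2*π·x).
A polynomial bump cannot attain the sharp Poincaré constant (only the first sine eigenfunction does), so the ratio is strictly less than C_P, consistent with ||u||_L² ≤ C_P ||u'||_L².


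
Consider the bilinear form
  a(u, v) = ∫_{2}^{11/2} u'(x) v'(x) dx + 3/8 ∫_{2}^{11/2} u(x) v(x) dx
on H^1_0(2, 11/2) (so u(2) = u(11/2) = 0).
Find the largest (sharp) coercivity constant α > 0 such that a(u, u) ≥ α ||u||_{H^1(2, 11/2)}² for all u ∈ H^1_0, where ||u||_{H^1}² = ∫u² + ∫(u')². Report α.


α = (147 + 32*π^2)/(8*(4*π^2 + 49))

Coercivity of a(·,·) on H^1_0(2, 11/2) means a(u, u) ≥ α ||u||_{H^1}² for every u ∈ H^1_0.
The interval has length L = 7/2, and Poincaré/coercivity depend only on L. Here a(u, u) = ∫(u')² + (3/8)·∫u².
Here 0 < c = 3/8 < 1. The condition a(u,u) ≥ α||u||_{H^1}² reads (1−α)∫(u')² ≥ (α−c)∫u². Any admissible α is ≤ 1 (rapidly oscillating u have ∫u²/∫(u')² → 0), and α = 1 would force 0 ≥ (1−c)∫u², impossible since c < 1; so 1−α > 0. By the sharp Poincaré inequality on H^1_0 of an interval of length L, ∫(u')² ≥ (π/L)²∫u² with equality for the first sine mode sin(π(x−x₀)/L) (x₀ the left endpoint), so the inequality holds for all u iff (1−α)(π/L)² ≥ α − c, i.e. α ≤ ((π/L)² + c)/((π/L)² + 1) = (1 + c(L/π)²)/(1 + (L/π)²). With (π/L)² = 4*π^2/49 and c = 3/8, the largest admissible constant is α = ((π/L)² + c)/((π/L)² + 1).
Simplifying, α = (147 + 32*π^2)/(8*(4*π^2 + 49)).


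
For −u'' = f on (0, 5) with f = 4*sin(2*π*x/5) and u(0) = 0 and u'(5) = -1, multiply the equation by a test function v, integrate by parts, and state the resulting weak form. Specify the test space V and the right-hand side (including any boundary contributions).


V = {v ∈ H^1(0, 5) : v(0) = 0} (test functions vanish at x = 0 where u is specified); weak form: ∫_0^5 u'v' dx = ∫_0^5 (4*sin(2*π*x/5)) v dx − v(5) for all v ∈ V.

Multiply both sides by a test function v and integrate from 0 to 5:
  ∫_0^5 −u''(x) v(x) dx = ∫_0^5 f(x) v(x) dx.
Integrate the LHS by parts once:
  ∫_0^5 −u'' v dx = −[u'(x) v(x)]_0^5 + ∫_0^5 u'(x) v'(x) dx.
Thus ∫_0^5 u'(x) v'(x) dx = ∫_0^5 f(x) v(x) dx + [u'(x) v(x)]_0^5.
Choose V so that boundary terms are either known or forced to vanish.
Mixed BC: u(0) = 0 (Dirichlet) and u'(5) = -1 (Neumann). Define V = {v ∈ H^1(0, 5) : v(0) = 0}. Then [u' v]_0^5 = u'(5)·v(5) − u'(0)·0 = − v(5).
Weak formulation: find u (satisfying any essential BC) such that ∫_0^5 u'(x) v'(x) dx = ∫_0^5 f v dx − v(5) for all v ∈ V (Dirichlet at 0 absorbed into V; Neumann datum at x = 5 contributes the boundary term).
Substituting f(x) = 4*sin(2*π*x/5), the right-hand side is ∫_0^5 (4*sin(2*π*x/5)) v dx − v(5).


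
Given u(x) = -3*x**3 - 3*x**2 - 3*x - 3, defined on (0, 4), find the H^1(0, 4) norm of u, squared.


||u||_{H^1}^2 = 2369064/35

The H^1 norm (squared) on an interval (0, L) is
  ||u||_{H^1}^2 = ∫_0^L u(x)^2 dx + ∫_0^L u'(x)^2 dx.
Compute u'(x) = -9*x**2 - 6*x - 3.
Then u(x)^2 = 9*x**6 + 18*x**5 + 27*x**4 + 36*x**3 + 27*x**2 + 18*x + 9 and u'(x)^2 = 81*x**4 + 108*x**3 + 90*x**2 + 36*x + 9.
Integrate each monomial from 0 to 4 using ∫_0^4 c·x^n dx = c·4^(n+1)/(n+1):
  ∫_0^4 u(x)^2 dx = ∫_0^4 (9*x^6 + 18*x^5 + 27*x^4 + 36*x^3 + 27*x^2 + 18*x + 9) dx. Term by term:
    ∫_0^4 9*x^6 dx = 147456/7;  ∫_0^4 18*x^5 dx = 12288;  ∫_0^4 27*x^4 dx = 27648/5;
    ∫_0^4 36*x^3 dx = 2304;  ∫_0^4 27*x^2 dx = 576;  ∫_0^4 18*x dx = 144;
    ∫_0^4 9 dx = 36.
  Sum: 147456/7 + 12288 + 27648/5 + 2304 + 576 + 144 + 36 = 1467996/35.
  ∫_0^4 u'(x)^2 dx = ∫_0^4 (81*x^4 + 108*x^3 + 90*x^2 + 36*x + 9) dx. Term by term:
    ∫_0^4 81*x^4 dx = 82944/5;  ∫_0^4 108*x^3 dx = 6912;  ∫_0^4 90*x^2 dx = 1920;
    ∫_0^4 36*x dx = 288;  ∫_0^4 9 dx = 36.
  Sum: 82944/5 + 6912 + 1920 + 288 + 36 = 128724/5.
Adding: ||u||_{H^1}^2 = 1467996/35 + 128724/5 = 2369064/35.


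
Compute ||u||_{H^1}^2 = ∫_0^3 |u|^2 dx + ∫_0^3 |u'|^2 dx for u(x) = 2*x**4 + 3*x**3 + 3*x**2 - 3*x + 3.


||u||_{H^1}^2 = 1025163/14

The H^1 norm (squared) on an interval (0, L) is
  ||u||_{H^1}^2 = ∫_0^L u(x)^2 dx + ∫_0^L u'(x)^2 dx.
Compute u'(x) = 8*x**3 + 9*x**2 + 6*x - 3.
Then u(x)^2 = 4*x**8 + 12*x**7 + 21*x**6 + 6*x**5 + 3*x**4 + 27*x**2 - 18*x + 9 and u'(x)^2 = 64*x**6 + 144*x**5 + 177*x**4 + 60*x**3 - 18*x**2 - 36*x + 9.
Integrate each monomial from 0 to 3 using ∫_0^3 c·x^n dx = c·3^(n+1)/(n+1):
  ∫_0^3 u(x)^2 dx = ∫_0^3 (4*x^8 + 12*x^7 + 21*x^6 + 6*x^5 + 3*x^4 + 27*x^2 - 18*x + 9) dx. Term by term:
    ∫_0^3 4*x^8 dx = 8748;  ∫_0^3 12*x^7 dx = 19683/2;  ∫_0^3 21*x^6 dx = 6561;
    ∫_0^3 6*x^5 dx = 729;  ∫_0^3 3*x^4 dx = 729/5;  ∫_0^3 27*x^2 dx = 243;
    ∫_0^3 -18*x dx = -81;  ∫_0^3 9 dx = 27.
  Sum: 8748 + 19683/2 + 6561 + 729 + 729/5 + 243 − 81 + 27 = 262143/10.
  ∫_0^3 u'(x)^2 dx = ∫_0^3 (64*x^6 + 144*x^5 + 177*x^4 + 60*x^3 - 18*x^2 - 36*x + 9) dx. Term by term:
    ∫_0^3 64*x^6 dx = 139968/7;  ∫_0^3 144*x^5 dx = 17496;  ∫_0^3 177*x^4 dx = 43011/5;
    ∫_0^3 60*x^3 dx = 1215;  ∫_0^3 -18*x^2 dx = -162;  ∫_0^3 -36*x dx = -162;
    ∫_0^3 9 dx = 27.
  Sum: 139968/7 + 17496 + 43011/5 + 1215 − 162 − 162 + 27 = 1645407/35.
Adding: ||u||_{H^1}^2 = 262143/10 + 1645407/35 = 1025163/14.


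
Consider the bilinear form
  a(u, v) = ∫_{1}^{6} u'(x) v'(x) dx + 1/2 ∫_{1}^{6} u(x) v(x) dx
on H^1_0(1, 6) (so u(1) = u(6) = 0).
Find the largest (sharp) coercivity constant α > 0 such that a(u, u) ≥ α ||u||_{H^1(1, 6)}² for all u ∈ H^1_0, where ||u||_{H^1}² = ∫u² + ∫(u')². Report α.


α = (π^2 + 25/2)/(π^2 + 25)

Coercivity of a(·,·) on H^1_0(1, 6) means a(u, u) ≥ α ||u||_{H^1}² for every u ∈ H^1_0.
The interval has length L = 5, and Poincaré/coercivity depend only on L. Here a(u, u) = ∫(u')² + (1/2)·∫u².
Here 0 < c = 1/2 < 1. The condition a(u,u) ≥ α||u||_{H^1}² reads (1−α)∫(u')² ≥ (α−c)∫u². Any admissible α is ≤ 1 (rapidly oscillating u have ∫u²/∫(u')² → 0), and α = 1 would force 0 ≥ (1−c)∫u², impossible since c < 1; so 1−α > 0. By the sharp Poincaré inequality on H^1_0 of an interval of length L, ∫(u')² ≥ (π/L)²∫u² with equality for the first sine mode sin(π(x−x₀)/L) (x₀ the left endpoint), so the inequality holds for all u iff (1−α)(π/L)² ≥ α − c, i.e. α ≤ ((π/L)² + c)/((π/L)² + 1) = (1 + c(L/π)²)/(1 + (L/π)²). With (π/L)² = π^2/25 and c = 1/2, the largest admissible constant is α = ((π/L)² + c)/((π/L)² + 1).
Simplifying, α = (π^2 + 25/2)/(π^2 + 25).


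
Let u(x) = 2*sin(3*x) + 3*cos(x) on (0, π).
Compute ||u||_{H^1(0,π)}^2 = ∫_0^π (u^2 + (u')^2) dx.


||u||_{H^1(0,π)}^2 = 29*π

u'(x) = -3*sin(x) + 6*cos(3*x).
Expand u² and (u')² and integrate term by term on (0, π), using: for integers n ≥ 1, ∫_0^π sin²(nx) dx = ∫_0^π cos²(nx) dx = π/2; for n ≠ n', ∫_0^π sin(nx)sin(n'x) dx = ∫_0^π cos(nx)cos(n'x) dx = 0; and by product-to-sum, ∫_0^π sin(nx)cos(n'x) dx = ½∫_0^π [sin((n+n')x) + sin((n−n')x)] dx, which is 0 when n+n' is even and 2n/(n²−n'²) when n+n' is odd (it need not vanish on (0, π)).
  u² squared terms: (2)²·∫sin(3x)² dx = 4·π/2 = 2*π;  (3)²·∫cos(x)² dx = 9·π/2 = 9*π/2.
  u² cross terms: 2·(2)·(3)·∫sin(3x)·cos(x) dx = 12·(0) = 0.
  So ∫_0^π u² dx = 2*π + 9*π/2 + 0 = 13*π/2.
  (u')² squared terms: (-3)²·∫sin(x)² dx = 9·π/2 = 9*π/2;  (6)²·∫cos(3x)² dx = 36·π/2 = 18*π.
  (u')² cross terms: 2·(-3)·(6)·∫sin(x)·cos(3x) dx = -36·(0) = 0.
  So ∫_0^π (u')² dx = 9*π/2 + 18*π + 0 = 45*π/2.
||u||_{H^1}^2 = (13*π/2) + (45*π/2) = 29*π.


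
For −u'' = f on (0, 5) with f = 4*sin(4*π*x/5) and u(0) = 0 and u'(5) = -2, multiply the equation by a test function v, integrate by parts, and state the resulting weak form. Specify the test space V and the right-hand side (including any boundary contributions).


V = {v ∈ H^1(0, 5) : v(0) = 0} (test functions vanish at x = 0 where u is specified); weak form: ∫_0^5 u'v' dx = ∫_0^5 (4*sin(4*π*x/5)) v dx − 2·v(5) for all v ∈ V.

Multiply both sides by a test function v and integrate from 0 to 5:
  ∫_0^5 −u''(x) v(x) dx = ∫_0^5 f(x) v(x) dx.
Integrate the LHS by parts once:
  ∫_0^5 −u'' v dx = −[u'(x) v(x)]_0^5 + ∫_0^5 u'(x) v'(x) dx.
Thus ∫_0^5 u'(x) v'(x) dx = ∫_0^5 f(x) v(x) dx + [u'(x) v(x)]_0^5.
Choose V so that boundary terms are either known or forced to vanish.
Mixed BC: u(0) = 0 (Dirichlet) and u'(5) = -2 (Neumann). Define V = {v ∈ H^1(0, 5) : v(0) = 0}. Then [u' v]_0^5 = u'(5)·v(5) − u'(0)·0 = − 2·v(5).
Weak formulation: find u (satisfying any essential BC) such that ∫_0^5 u'(x) v'(x) dx = ∫_0^5 f v dx − 2·v(5) for all v ∈ V (Dirichlet at 0 absorbed into V; Neumann datum at x = 5 contributes the boundary term).
Substituting f(x) = 4*sin(4*π*x/5), the right-hand side is ∫_0^5 (4*sin(4*π*x/5)) v dx − 2·v(5).


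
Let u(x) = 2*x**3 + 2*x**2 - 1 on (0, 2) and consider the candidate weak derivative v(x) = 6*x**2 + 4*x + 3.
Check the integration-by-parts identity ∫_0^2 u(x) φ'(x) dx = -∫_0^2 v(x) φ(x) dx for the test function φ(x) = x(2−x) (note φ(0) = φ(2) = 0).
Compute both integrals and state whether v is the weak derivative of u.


LHS = -224/15, RHS = -284/15. No, v is not the weak derivative of u.

u(x) = 2*x**3 + 2*x**2 - 1, classical derivative u'(x) = 6*x**2 + 4*x.
φ(x) = x(2−x), so φ'(x) = 2 - 2*x.
Note φ(0) = φ(2) = 0, so the boundary term u·φ vanishes.
LHS = ∫_0^2 u(x) φ'(x) dx = ∫_0^2 (-4*x^4 + 4*x^2 + 2*x - 2) dx. Term by term:
  ∫_0^2 -4*x^4 dx = -128/5;  ∫_0^2 4*x^2 dx = 32/3;  ∫_0^2 2*x dx = 4;
  ∫_0^2 -2 dx = -4.
Sum: -128/5 + 32/3 + 4 − 4 = -224/15.
So LHS = -224/15.
∫_0^2 v(x) φ(x) dx = ∫_0^2 (-6*x^4 + 8*x^3 + 5*x^2 + 6*x) dx. Term by term:
  ∫_0^2 -6*x^4 dx = -192/5;  ∫_0^2 8*x^3 dx = 32;  ∫_0^2 5*x^2 dx = 40/3;
  ∫_0^2 6*x dx = 12.
Sum: -192/5 + 32 + 40/3 + 12 = 284/15.
So RHS = -∫_0^2 v(x) φ(x) dx = -284/15.
LHS − RHS = 4 ≠ 0, so the identity fails.
(For a valid weak derivative the identity must hold for EVERY test function, in particular this one. The failure shows v is NOT the weak derivative of u.)
Correct weak derivative would be u'(x) = 6*x**2 + 4*x.


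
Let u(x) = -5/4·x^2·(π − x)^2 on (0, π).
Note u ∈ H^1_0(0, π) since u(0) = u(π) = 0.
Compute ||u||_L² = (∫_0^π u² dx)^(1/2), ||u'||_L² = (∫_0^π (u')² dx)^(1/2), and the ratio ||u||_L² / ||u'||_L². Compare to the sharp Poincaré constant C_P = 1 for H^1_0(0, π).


||u||_L² / ||u'||_L² = sqrt(3)*π/6 < C_P = 1.

u(x) = -5/4·x^2·(π − x)^2, so u'(x) = 5*x*(x*(π - x) - (x - π)^2)/2.
u(x) = -5/4·x^2·(π − x)^2 vanishes at x = 0 and x = π, so u ∈ H^1_0(0, π). Differentiate via the product rule and integrate the resulting polynomials term by term.
  ∫_0^π u² dx = ∫_0^π (25*x^8/16 - 25*π*x^7/4 + 75*π^2*x^6/8 - 25*π^3*x^5/4 + 25*π^4*x^4/16) dx. Term by term:
    ∫_0^π 25*x^8/16 dx = 25*π^9/144;  ∫_0^π -25*π*x^7/4 dx = -25*π^9/32;  ∫_0^π 75*π^2*x^6/8 dx = 75*π^9/56;
    ∫_0^π -25*π^3*x^5/4 dx = -25*π^9/24;  ∫_0^π 25*π^4*x^4/16 dx = 5*π^9/16.
  Sum: 25*π^9/144 − 25*π^9/32 + 75*π^9/56 − 25*π^9/24 + 5*π^9/16 = 5*π^9/2016.
  ∫_0^π (u')² dx = ∫_0^π (25*x^6 - 75*π*x^5 + 325*π^2*x^4/4 - 75*π^3*x^3/2 + 25*π^4*x^2/4) dx. Term by term:
    ∫_0^π 25*x^6 dx = 25*π^7/7;  ∫_0^π -75*π*x^5 dx = -25*π^7/2;  ∫_0^π 325*π^2*x^4/4 dx = 65*π^7/4;
    ∫_0^π -75*π^3*x^3/2 dx = -75*π^7/8;  ∫_0^π 25*π^4*x^2/4 dx = 25*π^7/12.
  Sum: 25*π^7/7 − 25*π^7/2 + 65*π^7/4 − 75*π^7/8 + 25*π^7/12 = 5*π^7/168.
∫_0^π u² dx = 5*π^9/2016, so ||u||_L² = sqrt(70)*π^(9/2)/168.
∫_0^π (u')² dx = 5*π^7/168, so ||u'||_L² = sqrt(210)*π^(7/2)/84.
Ratio ||u||_L² / ||u'||_L² = sqrt(3)*π/6.
Sharp Poincaré constant on H^1_0(0, π) is C_P = L/π = 1, achieved by sin(x).
A polynomial bump cannot attain the sharp Poincaré constant (only the first sine eigenfunction does), so the ratio is strictly less than C_P, consistent with ||u||_L² ≤ C_P ||u'||_L².


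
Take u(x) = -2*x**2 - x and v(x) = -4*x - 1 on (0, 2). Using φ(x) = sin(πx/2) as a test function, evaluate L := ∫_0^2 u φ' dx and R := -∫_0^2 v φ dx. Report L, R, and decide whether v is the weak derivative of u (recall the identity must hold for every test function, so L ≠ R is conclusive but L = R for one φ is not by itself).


LHS = 20/π, RHS = 20/π. Yes, v = u' weakly.

u(x) = -2*x**2 - x, classical derivative u'(x) = -4*x - 1.
φ(x) = sin(πx/2), so φ'(x) = π*cos(π*x/2)/2.
Note φ(0) = φ(2) = 0, so the boundary term u·φ vanishes.
LHS = ∫_0^2 u(x) φ'(x) dx = ∫_0^2 (-π*x^2*cos(π*x/2) - π*x*cos(π*x/2)/2) dx. Term by term:
  ∫_0^2 -π*x^2*cos(π*x/2) dx = 16/π;  ∫_0^2 -π*x*cos(π*x/2)/2 dx = 4/π.
Sum: 16/π + 4/π = 20/π.
So LHS = 20/π.
∫_0^2 v(x) φ(x) dx = ∫_0^2 (-4*x*sin(π*x/2) - sin(π*x/2)) dx. Term by term:
  ∫_0^2 -sin(π*x/2) dx = -4/π;  ∫_0^2 -4*x*sin(π*x/2) dx = -16/π.
Sum: -4/π − 16/π = -20/π.
So RHS = -∫_0^2 v(x) φ(x) dx = 20/π.
LHS = RHS, so the identity holds for this test φ.
Moreover u is smooth here and v(x) = u'(x) = -4*x - 1 pointwise, so the identity holds for every test function. Hence v is the weak derivative of u.


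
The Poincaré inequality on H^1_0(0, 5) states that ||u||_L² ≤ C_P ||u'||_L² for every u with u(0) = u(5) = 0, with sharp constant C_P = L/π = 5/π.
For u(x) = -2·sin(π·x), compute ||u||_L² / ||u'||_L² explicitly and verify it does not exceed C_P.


||u||_L² / ||u'||_L² = 1/π < C_P = 5/π.

u(x) = -2·sin(π·x), so u'(x) = -2*π*cos(π*x).
Writing u(x) = A·sin(kπx/L) with A = -2 and k = 5, use ∫_0^L sin²(kπx/L) dx = L/2 and ∫_0^L cos²(kπx/L) dx = L/2.
u² = 4·sin²(π·x) and (u')² = 4*π^2·cos²(π·x), and each of sin², cos² integrates to L/2 = 5/2 over (0, 5).
∫_0^5 u² dx = 10, so ||u||_L² = sqrt(10).
∫_0^5 (u')² dx = 10*π^2, so ||u'||_L² = sqrt(10)*π.
Ratio ||u||_L² / ||u'||_L² = 1/π.
Sharp Poincaré constant on H^1_0(0, 5) is C_P = L/π = 5/π, achieved by sin(π/5·x).
This is the k = 5 harmonic; the ratio L/(kπ) is strictly less than C_P = L/π, consistent with the sharp inequality ||u||_L² ≤ C_P ||u'||_L².


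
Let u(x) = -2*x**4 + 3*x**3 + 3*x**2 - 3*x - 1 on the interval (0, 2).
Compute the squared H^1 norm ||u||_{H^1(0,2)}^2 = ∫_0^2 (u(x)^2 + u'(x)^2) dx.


||u||_{H^1}^2 = 3968/63

The H^1 norm (squared) on an interval (0, L) is
  ||u||_{H^1}^2 = ∫_0^L u(x)^2 dx + ∫_0^L u'(x)^2 dx.
Compute u'(x) = -8*x**3 + 9*x**2 + 6*x - 3.
Then u(x)^2 = 4*x**8 - 12*x**7 - 3*x**6 + 30*x**5 - 5*x**4 - 24*x**3 + 3*x**2 + 6*x + 1 and u'(x)^2 = 64*x**6 - 144*x**5 - 15*x**4 + 156*x**3 - 18*x**2 - 36*x + 9.
Integrate each monomial from 0 to 2 using ∫_0^2 c·x^n dx = c·2^(n+1)/(n+1):
  ∫_0^2 u(x)^2 dx = ∫_0^2 (4*x^8 - 12*x^7 - 3*x^6 + 30*x^5 - 5*x^4 - 24*x^3 + 3*x^2 + 6*x + 1) dx. Term by term:
    ∫_0^2 4*x^8 dx = 2048/9;  ∫_0^2 -12*x^7 dx = -384;  ∫_0^2 -3*x^6 dx = -384/7;
    ∫_0^2 30*x^5 dx = 320;  ∫_0^2 -5*x^4 dx = -32;  ∫_0^2 -24*x^3 dx = -96;
    ∫_0^2 3*x^2 dx = 8;  ∫_0^2 6*x dx = 12;  ∫_0^2 1 dx = 2.
  Sum: 2048/9 − 384 − 384/7 + 320 − 32 − 96 + 8 + 12 + 2 = 170/63.
  ∫_0^2 u'(x)^2 dx = ∫_0^2 (64*x^6 - 144*x^5 - 15*x^4 + 156*x^3 - 18*x^2 - 36*x + 9) dx. Term by term:
    ∫_0^2 64*x^6 dx = 8192/7;  ∫_0^2 -144*x^5 dx = -1536;  ∫_0^2 -15*x^4 dx = -96;
    ∫_0^2 156*x^3 dx = 624;  ∫_0^2 -18*x^2 dx = -48;  ∫_0^2 -36*x dx = -72;
    ∫_0^2 9 dx = 18.
  Sum: 8192/7 − 1536 − 96 + 624 − 48 − 72 + 18 = 422/7.
Adding: ||u||_{H^1}^2 = 170/63 + 422/7 = 3968/63.


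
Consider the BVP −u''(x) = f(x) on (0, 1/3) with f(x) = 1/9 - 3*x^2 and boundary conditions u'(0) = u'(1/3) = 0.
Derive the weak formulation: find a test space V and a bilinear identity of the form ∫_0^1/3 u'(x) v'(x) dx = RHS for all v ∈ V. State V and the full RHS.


V = H^1(0, 1/3) (no boundary constraint on v; u is determined up to an additive constant); weak form: ∫_0^1/3 u'v' dx = ∫_0^1/3 (1/9 - 3*x^2) v dx for all v ∈ V.

Multiply both sides by a test function v and integrate from 0 to 1/3:
  ∫_0^1/3 −u''(x) v(x) dx = ∫_0^1/3 f(x) v(x) dx.
Integrate the LHS by parts once:
  ∫_0^1/3 −u'' v dx = −[u'(x) v(x)]_0^1/3 + ∫_0^1/3 u'(x) v'(x) dx.
Thus ∫_0^1/3 u'(x) v'(x) dx = ∫_0^1/3 f(x) v(x) dx + [u'(x) v(x)]_0^1/3.
Choose V so that boundary terms are either known or forced to vanish.
u has homogeneous Neumann: u'(0) = u'(1/3) = 0. So [u' v]_0^1/3 = 0·v(1/3) − 0·v(0) = 0 for any v; take V = H^1(0, 1/3).
Weak formulation: find u (satisfying any essential BC) such that ∫_0^1/3 u'(x) v'(x) dx = ∫_0^1/3 f v dx for all v ∈ V (homogeneous Neumann, so boundary terms vanish).
Substituting f(x) = 1/9 - 3*x^2, the right-hand side is ∫_0^1/3 (1/9 - 3*x^2) v dx.
Compatibility check (pure Neumann): taking v ≡ 1 ∈ V gives 0 = ∫_0^1/3 f dx + (0) − (0), i.e. ∫_0^1/3 f dx must equal u'(0) − u'(1/3) = 0. Indeed ∫_0^1/3 (1/9 - 3*x^2) dx = 0, so the data are compatible. The solution is then unique only up to an additive constant (fix it e.g. by requiring ∫_0^1/3 u dx = 0).


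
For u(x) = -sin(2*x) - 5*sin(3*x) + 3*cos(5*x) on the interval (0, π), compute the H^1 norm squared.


||u||_{H^1(0,π)}^2 = 208/7 + 489*π/2

u'(x) = -15*sin(5*x) - 2*cos(2*x) - 15*cos(3*x).
Expand u² and (u')² and integrate term by term on (0, π), using: for integers n ≥ 1, ∫_0^π sin²(nx) dx = ∫_0^π cos²(nx) dx = π/2; for n ≠ n', ∫_0^π sin(nx)sin(n'x) dx = ∫_0^π cos(nx)cos(n'x) dx = 0; and by product-to-sum, ∫_0^π sin(nx)cos(n'x) dx = ½∫_0^π [sin((n+n')x) + sin((n−n')x)] dx, which is 0 when n+n' is even and 2n/(n²−n'²) when n+n' is odd (it need not vanish on (0, π)).
  u² squared terms: (-1)²·∫sin(2x)² dx = 1·π/2 = π/2;  (-5)²·∫sin(3x)² dx = 25·π/2 = 25*π/2;  (3)²·∫cos(5x)² dx = 9·π/2 = 9*π/2.
  u² cross terms: 2·(-1)·(-5)·∫sin(2x)·sin(3x) dx = 10·(0) = 0;  2·(-1)·(3)·∫sin(2x)·cos(5x) dx = -6·(-4/21) = 8/7;  2·(-5)·(3)·∫sin(3x)·cos(5x) dx = -30·(0) = 0.
  So ∫_0^π u² dx = π/2 + 25*π/2 + 9*π/2 + 0 + 8/7 + 0 = 8/7 + 35*π/2.
  (u')² squared terms: (-15)²·∫cos(3x)² dx = 225·π/2 = 225*π/2;  (-15)²·∫sin(5x)² dx = 225·π/2 = 225*π/2;  (-2)²·∫cos(2x)² dx = 4·π/2 = 2*π.
  (u')² cross terms: 2·(-15)·(-15)·∫cos(3x)·sin(5x) dx = 450·(0) = 0;  2·(-15)·(-2)·∫cos(3x)·cos(2x) dx = 60·(0) = 0;  2·(-15)·(-2)·∫sin(5x)·cos(2x) dx = 60·(10/21) = 200/7.
  So ∫_0^π (u')² dx = 225*π/2 + 225*π/2 + 2*π + 0 + 0 + 200/7 = 200/7 + 227*π.
||u||_{H^1}^2 = (8/7 + 35*π/2) + (200/7 + 227*π) = 208/7 + 489*π/2.


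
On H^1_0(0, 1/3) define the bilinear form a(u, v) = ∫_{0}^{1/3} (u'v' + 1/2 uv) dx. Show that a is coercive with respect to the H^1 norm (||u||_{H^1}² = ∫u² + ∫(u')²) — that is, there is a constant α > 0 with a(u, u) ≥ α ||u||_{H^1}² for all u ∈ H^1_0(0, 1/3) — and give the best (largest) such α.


α = (1 + 18*π^2)/(2*(1 + 9*π^2))

Coercivity of a(·,·) on H^1_0(0, 1/3) means a(u, u) ≥ α ||u||_{H^1}² for every u ∈ H^1_0.
The interval has length L = 1/3, and Poincaré/coercivity depend only on L. Here a(u, u) = ∫(u')² + (1/2)·∫u².
Here 0 < c = 1/2 < 1. The condition a(u,u) ≥ α||u||_{H^1}² reads (1−α)∫(u')² ≥ (α−c)∫u². Any admissible α is ≤ 1 (rapidly oscillating u have ∫u²/∫(u')² → 0), and α = 1 would force 0 ≥ (1−c)∫u², impossible since c < 1; so 1−α > 0. By the sharp Poincaré inequality on H^1_0 of an interval of length L, ∫(u')² ≥ (π/L)²∫u² with equality for the first sine mode sin(π(x−x₀)/L) (x₀ the left endpoint), so the inequality holds for all u iff (1−α)(π/L)² ≥ α − c, i.e. α ≤ ((π/L)² + c)/((π/L)² + 1) = (1 + c(L/π)²)/(1 + (L/π)²). With (π/L)² = 9*π^2 and c = 1/2, the largest admissible constant is α = ((π/L)² + c)/((π/L)² + 1).
Simplifying, α = (1 + 18*π^2)/(2*(1 + 9*π^2)).


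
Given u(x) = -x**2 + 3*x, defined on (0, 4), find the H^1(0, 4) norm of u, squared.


||u||_{H^1}^2 = 572/15

The H^1 norm (squared) on an interval (0, L) is
  ||u||_{H^1}^2 = ∫_0^L u(x)^2 dx + ∫_0^L u'(x)^2 dx.
Compute u'(x) = 3 - 2*x.
Then u(x)^2 = x**4 - 6*x**3 + 9*x**2 and u'(x)^2 = 4*x**2 - 12*x + 9.
Integrate each monomial from 0 to 4 using ∫_0^4 c·x^n dx = c·4^(n+1)/(n+1):
  ∫_0^4 u(x)^2 dx = ∫_0^4 (x^4 - 6*x^3 + 9*x^2) dx. Term by term:
    ∫_0^4 x^4 dx = 1024/5;  ∫_0^4 -6*x^3 dx = -384;  ∫_0^4 9*x^2 dx = 192.
  Sum: 1024/5 − 384 + 192 = 64/5.
  ∫_0^4 u'(x)^2 dx = ∫_0^4 (4*x^2 - 12*x + 9) dx. Term by term:
    ∫_0^4 4*x^2 dx = 256/3;  ∫_0^4 -12*x dx = -96;  ∫_0^4 9 dx = 36.
  Sum: 256/3 − 96 + 36 = 76/3.
Adding: ||u||_{H^1}^2 = 64/5 + 76/3 = 572/15.


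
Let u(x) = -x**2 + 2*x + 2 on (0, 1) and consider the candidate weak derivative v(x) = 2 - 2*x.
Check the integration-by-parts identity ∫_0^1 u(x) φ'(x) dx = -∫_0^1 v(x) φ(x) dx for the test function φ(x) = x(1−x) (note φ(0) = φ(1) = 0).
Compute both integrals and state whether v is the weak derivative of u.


LHS = -1/6, RHS = -1/6. Yes, v = u' weakly.

u(x) = -x**2 + 2*x + 2, classical derivative u'(x) = 2 - 2*x.
φ(x) = x(1−x), so φ'(x) = 1 - 2*x.
Note φ(0) = φ(1) = 0, so the boundary term u·φ vanishes.
LHS = ∫_0^1 u(x) φ'(x) dx = ∫_0^1 (2*x^3 - 5*x^2 - 2*x + 2) dx. Term by term:
  ∫_0^1 2*x^3 dx = 1/2;  ∫_0^1 -5*x^2 dx = -5/3;  ∫_0^1 -2*x dx = -1;
  ∫_0^1 2 dx = 2.
Sum: 1/2 − 5/3 − 1 + 2 = -1/6.
So LHS = -1/6.
∫_0^1 v(x) φ(x) dx = ∫_0^1 (2*x^3 - 4*x^2 + 2*x) dx. Term by term:
  ∫_0^1 2*x^3 dx = 1/2;  ∫_0^1 -4*x^2 dx = -4/3;  ∫_0^1 2*x dx = 1.
Sum: 1/2 − 4/3 + 1 = 1/6.
So RHS = -∫_0^1 v(x) φ(x) dx = -1/6.
LHS = RHS, so the identity holds for this test φ.
Moreover u is smooth here and v(x) = u'(x) = 2 - 2*x pointwise, so the identity holds for every test function. Hence v is the weak derivative of u.
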